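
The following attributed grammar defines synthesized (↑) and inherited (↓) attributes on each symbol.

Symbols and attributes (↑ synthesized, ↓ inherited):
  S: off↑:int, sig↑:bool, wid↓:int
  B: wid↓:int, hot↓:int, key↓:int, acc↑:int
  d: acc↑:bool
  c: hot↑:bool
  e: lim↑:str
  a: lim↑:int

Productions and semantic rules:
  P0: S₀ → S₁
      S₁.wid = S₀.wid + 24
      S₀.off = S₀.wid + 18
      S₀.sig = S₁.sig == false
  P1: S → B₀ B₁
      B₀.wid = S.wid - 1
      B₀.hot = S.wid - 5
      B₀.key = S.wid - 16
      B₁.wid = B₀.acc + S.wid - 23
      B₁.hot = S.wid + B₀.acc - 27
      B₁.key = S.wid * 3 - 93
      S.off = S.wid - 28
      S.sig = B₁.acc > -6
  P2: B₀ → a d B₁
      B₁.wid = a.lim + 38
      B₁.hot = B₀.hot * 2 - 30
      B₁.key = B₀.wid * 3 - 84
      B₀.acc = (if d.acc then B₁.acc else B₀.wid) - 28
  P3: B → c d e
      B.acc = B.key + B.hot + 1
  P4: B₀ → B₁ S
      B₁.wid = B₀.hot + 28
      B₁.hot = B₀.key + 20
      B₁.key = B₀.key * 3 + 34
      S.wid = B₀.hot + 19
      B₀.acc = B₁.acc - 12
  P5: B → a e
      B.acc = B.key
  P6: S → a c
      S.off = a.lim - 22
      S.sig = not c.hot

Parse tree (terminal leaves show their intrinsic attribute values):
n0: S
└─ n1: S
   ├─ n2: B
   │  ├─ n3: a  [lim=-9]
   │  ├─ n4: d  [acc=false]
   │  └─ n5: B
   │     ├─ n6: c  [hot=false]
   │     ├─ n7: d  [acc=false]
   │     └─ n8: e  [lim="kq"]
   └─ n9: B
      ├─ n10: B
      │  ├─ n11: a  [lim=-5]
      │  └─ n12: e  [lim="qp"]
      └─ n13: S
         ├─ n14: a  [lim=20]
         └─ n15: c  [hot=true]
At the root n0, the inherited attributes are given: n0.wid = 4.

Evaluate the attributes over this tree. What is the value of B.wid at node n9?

4

1. n0.wid = 4  [given at root]
2. n1.wid = 28  [S₀.wid + 24]
3. n2.wid = 27  [S.wid - 1]
4. n2.hot = 23  [S.wid - 5]
5. n2.key = 12  [S.wid - 16]
6. n3.lim = -9  [terminal]
7. n4.acc = false  [terminal]
8. n5.wid = 29  [a.lim + 38]
9. n5.hot = 16  [B₀.hot * 2 - 30]
10. n5.key = -3  [B₀.wid * 3 - 84]
11. n6.hot = false  [terminal]
12. n7.acc = false  [terminal]
13. n8.lim = "kq"  [terminal]
14. n5.acc = 14  [B.key + B.hot + 1]
15. n2.acc = -1  [(if d.acc then B₁.acc else B₀.wid) - 28]
16. n9.wid = 4  [B₀.acc + S.wid - 23]
17. n9.hot = 0  [S.wid + B₀.acc - 27]
18. n9.key = -9  [S.wid * 3 - 93]
19. n10.wid = 28  [B₀.hot + 28]
20. n10.hot = 11  [B₀.key + 20]
21. n10.key = 7  [B₀.key * 3 + 34]
22. n11.lim = -5  [terminal]
23. n12.lim = "qp"  [terminal]
24. n10.acc = 7  [B.key]
25. n13.wid = 19  [B₀.hot + 19]
26. n14.lim = 20  [terminal]
27. n15.hot = true  [terminal]
28. n13.off = -2  [a.lim - 22]
29. n13.sig = false  [not c.hot]
30. n9.acc = -5  [B₁.acc - 12]
31. n1.off = 0  [S.wid - 28]
32. n1.sig = true  [B₁.acc > -6]
33. n0.off = 22  [S₀.wid + 18]
34. n0.sig = false  [S₁.sig == false]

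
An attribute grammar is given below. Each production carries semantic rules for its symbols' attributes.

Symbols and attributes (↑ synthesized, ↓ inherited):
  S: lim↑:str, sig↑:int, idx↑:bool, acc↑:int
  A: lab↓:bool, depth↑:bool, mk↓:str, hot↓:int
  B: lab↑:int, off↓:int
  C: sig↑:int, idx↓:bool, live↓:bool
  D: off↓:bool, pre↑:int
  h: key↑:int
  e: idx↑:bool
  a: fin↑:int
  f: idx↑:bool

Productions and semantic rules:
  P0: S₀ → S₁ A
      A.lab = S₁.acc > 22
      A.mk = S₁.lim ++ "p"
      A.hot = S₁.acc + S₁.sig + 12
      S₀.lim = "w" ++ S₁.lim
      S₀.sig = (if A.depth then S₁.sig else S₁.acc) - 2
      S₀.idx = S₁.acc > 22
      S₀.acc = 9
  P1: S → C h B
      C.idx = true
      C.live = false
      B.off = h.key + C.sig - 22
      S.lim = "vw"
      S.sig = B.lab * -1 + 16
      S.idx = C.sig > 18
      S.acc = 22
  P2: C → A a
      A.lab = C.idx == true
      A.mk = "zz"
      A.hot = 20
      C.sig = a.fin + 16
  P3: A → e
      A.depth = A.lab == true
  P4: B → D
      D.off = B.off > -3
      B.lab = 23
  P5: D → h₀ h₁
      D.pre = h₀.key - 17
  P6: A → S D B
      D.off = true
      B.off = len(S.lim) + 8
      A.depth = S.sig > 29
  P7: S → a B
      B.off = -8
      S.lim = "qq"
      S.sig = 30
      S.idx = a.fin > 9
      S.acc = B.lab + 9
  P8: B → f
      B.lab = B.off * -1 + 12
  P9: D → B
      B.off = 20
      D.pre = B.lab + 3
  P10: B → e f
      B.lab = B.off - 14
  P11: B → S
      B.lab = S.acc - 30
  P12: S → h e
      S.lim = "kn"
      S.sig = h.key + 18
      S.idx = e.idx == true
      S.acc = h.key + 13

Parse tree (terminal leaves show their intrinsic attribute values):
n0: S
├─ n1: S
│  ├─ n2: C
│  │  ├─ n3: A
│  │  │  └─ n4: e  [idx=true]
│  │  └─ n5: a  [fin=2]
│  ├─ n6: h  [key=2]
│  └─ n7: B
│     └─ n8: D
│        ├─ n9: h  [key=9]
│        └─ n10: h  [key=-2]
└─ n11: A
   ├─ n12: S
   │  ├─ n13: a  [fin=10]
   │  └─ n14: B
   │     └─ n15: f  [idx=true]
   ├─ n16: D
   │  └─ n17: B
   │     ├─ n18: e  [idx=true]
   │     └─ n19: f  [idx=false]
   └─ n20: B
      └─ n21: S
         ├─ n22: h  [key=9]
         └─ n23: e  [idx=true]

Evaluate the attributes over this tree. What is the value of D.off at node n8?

1. n2.idx = true  [true]
2. n2.live = false  [false]
3. n3.lab = true  [C.idx == true]
4. n3.mk = "zz"  ["zz"]
5. n3.hot = 20  [20]
6. n4.idx = true  [terminal]
7. n3.depth = true  [A.lab == true]
8. n5.fin = 2  [terminal]
9. n2.sig = 18  [a.fin + 16]
10. n6.key = 2  [terminal]
11. n7.off = -2  [h.key + C.sig - 22]
12. n8.off = true  [B.off > -3]
13. n9.key = 9  [terminal]
14. n10.key = -2  [terminal]
15. n8.pre = -8  [h₀.key - 17]
16. n7.lab = 23  [23]
17. n1.lim = "vw"  ["vw"]
18. n1.sig = -7  [B.lab * -1 + 16]
19. n1.idx = false  [C.sig > 18]
20. n1.acc = 22  [22]
21. n11.lab = false  [S₁.acc > 22]
22. n11.mk = "vwp"  [S₁.lim ++ "p"]
23. n11.hot = 27  [S₁.acc + S₁.sig + 12]
24. n13.fin = 10  [terminal]
25. n14.off = -8  [-8]
26. n15.idx = true  [terminal]
27. n14.lab = 20  [B.off * -1 + 12]
28. n12.lim = "qq"  ["qq"]
29. n12.sig = 30  [30]
30. n12.idx = true  [a.fin > 9]
31. n12.acc = 29  [B.lab + 9]
32. n16.off = true  [true]
33. n17.off = 20  [20]
34. n18.idx = true  [terminal]
35. n19.idx = false  [terminal]
36. n17.lab = 6  [B.off - 14]
37. n16.pre = 9  [B.lab + 3]
38. n20.off = 10  [len(S.lim) + 8]
39. n22.key = 9  [terminal]
40. n23.idx = true  [terminal]
41. n21.lim = "kn"  ["kn"]
42. n21.sig = 27  [h.key + 18]
43. n21.idx = true  [e.idx == true]
44. n21.acc = 22  [h.key + 13]
45. n20.lab = -8  [S.acc - 30]
46. n11.depth = true  [S.sig > 29]
47. n0.lim = "wvw"  ["w" ++ S₁.lim]
48. n0.sig = -9  [(if A.depth then S₁.sig else S₁.acc) - 2]
49. n0.idx = false  [S₁.acc > 22]
50. n0.acc = 9  [9]

true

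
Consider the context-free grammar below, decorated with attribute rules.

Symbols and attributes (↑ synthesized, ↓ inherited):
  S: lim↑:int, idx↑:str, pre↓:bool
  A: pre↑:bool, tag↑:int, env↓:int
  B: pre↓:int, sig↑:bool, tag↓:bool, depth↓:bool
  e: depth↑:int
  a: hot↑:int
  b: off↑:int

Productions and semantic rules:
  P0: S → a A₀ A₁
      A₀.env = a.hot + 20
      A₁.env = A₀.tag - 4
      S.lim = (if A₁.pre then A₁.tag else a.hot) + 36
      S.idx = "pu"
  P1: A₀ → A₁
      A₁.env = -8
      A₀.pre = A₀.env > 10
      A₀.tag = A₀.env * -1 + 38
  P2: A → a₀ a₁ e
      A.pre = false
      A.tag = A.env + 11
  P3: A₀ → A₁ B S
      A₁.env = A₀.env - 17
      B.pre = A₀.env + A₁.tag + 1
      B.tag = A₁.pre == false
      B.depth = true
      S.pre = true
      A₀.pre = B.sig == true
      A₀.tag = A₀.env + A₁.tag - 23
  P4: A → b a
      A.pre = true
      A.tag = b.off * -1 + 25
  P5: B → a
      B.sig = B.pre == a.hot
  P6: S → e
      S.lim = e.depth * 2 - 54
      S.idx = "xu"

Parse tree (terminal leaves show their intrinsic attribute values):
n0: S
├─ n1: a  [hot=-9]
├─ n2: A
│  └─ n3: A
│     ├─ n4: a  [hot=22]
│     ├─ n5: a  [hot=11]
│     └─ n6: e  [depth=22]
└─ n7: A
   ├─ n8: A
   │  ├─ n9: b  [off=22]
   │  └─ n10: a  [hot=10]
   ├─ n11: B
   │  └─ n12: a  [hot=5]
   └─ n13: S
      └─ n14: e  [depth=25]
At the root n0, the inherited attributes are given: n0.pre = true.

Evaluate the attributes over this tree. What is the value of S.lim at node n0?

1. n0.pre = true  [given at root]
2. n1.hot = -9  [terminal]
3. n2.env = 11  [a.hot + 20]
4. n3.env = -8  [-8]
5. n4.hot = 22  [terminal]
6. n5.hot = 11  [terminal]
7. n6.depth = 22  [terminal]
8. n3.pre = false  [false]
9. n3.tag = 3  [A.env + 11]
10. n2.pre = true  [A₀.env > 10]
11. n2.tag = 27  [A₀.env * -1 + 38]
12. n7.env = 23  [A₀.tag - 4]
13. n8.env = 6  [A₀.env - 17]
14. n9.off = 22  [terminal]
15. n10.hot = 10  [terminal]
16. n8.pre = true  [true]
17. n8.tag = 3  [b.off * -1 + 25]
18. n11.pre = 27  [A₀.env + A₁.tag + 1]
19. n11.tag = false  [A₁.pre == false]
20. n11.depth = true  [true]
21. n12.hot = 5  [terminal]
22. n11.sig = false  [B.pre == a.hot]
23. n13.pre = true  [true]
24. n14.depth = 25  [terminal]
25. n13.lim = -4  [e.depth * 2 - 54]
26. n13.idx = "xu"  ["xu"]
27. n7.pre = false  [B.sig == true]
28. n7.tag = 3  [A₀.env + A₁.tag - 23]
29. n0.lim = 27  [(if A₁.pre then A₁.tag else a.hot) + 36]
30. n0.idx = "pu"  ["pu"]

27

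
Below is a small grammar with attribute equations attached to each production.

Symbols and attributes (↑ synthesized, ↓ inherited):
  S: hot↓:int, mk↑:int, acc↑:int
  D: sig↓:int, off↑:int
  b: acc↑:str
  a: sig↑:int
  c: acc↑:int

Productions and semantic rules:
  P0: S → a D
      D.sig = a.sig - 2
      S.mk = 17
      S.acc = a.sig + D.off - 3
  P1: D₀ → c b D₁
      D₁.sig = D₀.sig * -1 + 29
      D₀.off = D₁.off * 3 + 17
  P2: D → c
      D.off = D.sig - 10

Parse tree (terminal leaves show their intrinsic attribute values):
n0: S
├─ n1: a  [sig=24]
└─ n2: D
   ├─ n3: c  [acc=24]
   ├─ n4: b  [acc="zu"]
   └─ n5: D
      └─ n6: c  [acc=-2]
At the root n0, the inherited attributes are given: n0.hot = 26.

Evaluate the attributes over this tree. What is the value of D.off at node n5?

1. n0.hot = 26  [given at root]
2. n1.sig = 24  [terminal]
3. n2.sig = 22  [a.sig - 2]
4. n3.acc = 24  [terminal]
5. n4.acc = "zu"  [terminal]
6. n5.sig = 7  [D₀.sig * -1 + 29]
7. n6.acc = -2  [terminal]
8. n5.off = -3  [D.sig - 10]
9. n2.off = 8  [D₁.off * 3 + 17]
10. n0.mk = 17  [17]
11. n0.acc = 29  [a.sig + D.off - 3]

-3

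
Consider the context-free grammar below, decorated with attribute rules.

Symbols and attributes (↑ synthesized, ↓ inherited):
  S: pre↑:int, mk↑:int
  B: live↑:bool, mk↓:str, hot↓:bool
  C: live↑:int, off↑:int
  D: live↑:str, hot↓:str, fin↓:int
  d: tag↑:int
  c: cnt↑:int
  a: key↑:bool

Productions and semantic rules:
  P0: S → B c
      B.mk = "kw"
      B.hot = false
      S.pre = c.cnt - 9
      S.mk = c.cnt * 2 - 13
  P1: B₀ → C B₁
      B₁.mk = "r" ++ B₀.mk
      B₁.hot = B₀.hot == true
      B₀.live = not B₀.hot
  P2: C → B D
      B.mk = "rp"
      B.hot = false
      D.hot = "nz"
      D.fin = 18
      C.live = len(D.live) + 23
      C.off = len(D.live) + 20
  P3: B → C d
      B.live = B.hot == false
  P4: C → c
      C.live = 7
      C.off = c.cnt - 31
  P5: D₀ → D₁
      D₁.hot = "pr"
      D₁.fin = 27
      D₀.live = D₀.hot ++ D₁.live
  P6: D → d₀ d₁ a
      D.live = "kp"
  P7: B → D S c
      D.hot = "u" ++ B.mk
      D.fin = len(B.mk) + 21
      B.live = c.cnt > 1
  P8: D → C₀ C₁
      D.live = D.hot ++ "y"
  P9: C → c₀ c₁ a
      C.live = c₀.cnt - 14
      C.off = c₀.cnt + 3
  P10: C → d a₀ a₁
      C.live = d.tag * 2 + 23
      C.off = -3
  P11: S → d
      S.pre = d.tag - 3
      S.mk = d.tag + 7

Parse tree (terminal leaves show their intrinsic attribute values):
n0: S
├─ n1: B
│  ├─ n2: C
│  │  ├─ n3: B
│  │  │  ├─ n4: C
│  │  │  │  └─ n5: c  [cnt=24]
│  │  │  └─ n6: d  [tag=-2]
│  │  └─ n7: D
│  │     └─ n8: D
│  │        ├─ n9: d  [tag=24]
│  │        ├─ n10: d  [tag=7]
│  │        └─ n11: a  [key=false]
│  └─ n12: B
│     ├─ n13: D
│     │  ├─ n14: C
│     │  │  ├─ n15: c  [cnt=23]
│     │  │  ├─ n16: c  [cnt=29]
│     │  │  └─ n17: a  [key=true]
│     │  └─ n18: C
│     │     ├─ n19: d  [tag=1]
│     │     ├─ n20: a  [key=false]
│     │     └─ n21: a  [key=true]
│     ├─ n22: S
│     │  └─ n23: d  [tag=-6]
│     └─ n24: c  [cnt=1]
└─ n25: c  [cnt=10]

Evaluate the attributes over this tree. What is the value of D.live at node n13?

"urkwy"

1. n1.mk = "kw"  ["kw"]
2. n1.hot = false  [false]
3. n3.mk = "rp"  ["rp"]
4. n3.hot = false  [false]
5. n5.cnt = 24  [terminal]
6. n4.live = 7  [7]
7. n4.off = -7  [c.cnt - 31]
8. n6.tag = -2  [terminal]
9. n3.live = true  [B.hot == false]
10. n7.hot = "nz"  ["nz"]
11. n7.fin = 18  [18]
12. n8.hot = "pr"  ["pr"]
13. n8.fin = 27  [27]
14. n9.tag = 24  [terminal]
15. n10.tag = 7  [terminal]
16. n11.key = false  [terminal]
17. n8.live = "kp"  ["kp"]
18. n7.live = "nzkp"  [D₀.hot ++ D₁.live]
19. n2.live = 27  [len(D.live) + 23]
20. n2.off = 24  [len(D.live) + 20]
21. n12.mk = "rkw"  ["r" ++ B₀.mk]
22. n12.hot = false  [B₀.hot == true]
23. n13.hot = "urkw"  ["u" ++ B.mk]
24. n13.fin = 24  [len(B.mk) + 21]
25. n15.cnt = 23  [terminal]
26. n16.cnt = 29  [terminal]
27. n17.key = true  [terminal]
28. n14.live = 9  [c₀.cnt - 14]
29. n14.off = 26  [c₀.cnt + 3]
30. n19.tag = 1  [terminal]
31. n20.key = false  [terminal]
32. n21.key = true  [terminal]
33. n18.live = 25  [d.tag * 2 + 23]
34. n18.off = -3  [-3]
35. n13.live = "urkwy"  [D.hot ++ "y"]
36. n23.tag = -6  [terminal]
37. n22.pre = -9  [d.tag - 3]
38. n22.mk = 1  [d.tag + 7]
39. n24.cnt = 1  [terminal]
40. n12.live = false  [c.cnt > 1]
41. n1.live = true  [not B₀.hot]
42. n25.cnt = 10  [terminal]
43. n0.pre = 1  [c.cnt - 9]
44. n0.mk = 7  [c.cnt * 2 - 13]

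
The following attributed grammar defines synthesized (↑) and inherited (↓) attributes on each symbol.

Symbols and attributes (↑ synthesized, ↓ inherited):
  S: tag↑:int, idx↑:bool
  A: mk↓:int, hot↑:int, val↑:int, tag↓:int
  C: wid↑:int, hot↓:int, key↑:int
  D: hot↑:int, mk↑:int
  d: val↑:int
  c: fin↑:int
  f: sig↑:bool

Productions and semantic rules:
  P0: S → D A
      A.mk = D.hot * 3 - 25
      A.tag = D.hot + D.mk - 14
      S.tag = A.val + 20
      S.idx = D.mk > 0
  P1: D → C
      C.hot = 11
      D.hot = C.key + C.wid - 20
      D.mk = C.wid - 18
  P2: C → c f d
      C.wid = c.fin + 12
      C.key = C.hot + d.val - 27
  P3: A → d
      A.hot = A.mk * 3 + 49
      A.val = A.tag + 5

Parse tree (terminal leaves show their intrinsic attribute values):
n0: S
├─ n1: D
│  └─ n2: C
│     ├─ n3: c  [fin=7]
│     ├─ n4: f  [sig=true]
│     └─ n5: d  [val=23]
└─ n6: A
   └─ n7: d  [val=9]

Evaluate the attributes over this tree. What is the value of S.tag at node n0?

18

1. n2.hot = 11  [11]
2. n3.fin = 7  [terminal]
3. n4.sig = true  [terminal]
4. n5.val = 23  [terminal]
5. n2.wid = 19  [c.fin + 12]
6. n2.key = 7  [C.hot + d.val - 27]
7. n1.hot = 6  [C.key + C.wid - 20]
8. n1.mk = 1  [C.wid - 18]
9. n6.mk = -7  [D.hot * 3 - 25]
10. n6.tag = -7  [D.hot + D.mk - 14]
11. n7.val = 9  [terminal]
12. n6.hot = 28  [A.mk * 3 + 49]
13. n6.val = -2  [A.tag + 5]
14. n0.tag = 18  [A.val + 20]
15. n0.idx = true  [D.mk > 0]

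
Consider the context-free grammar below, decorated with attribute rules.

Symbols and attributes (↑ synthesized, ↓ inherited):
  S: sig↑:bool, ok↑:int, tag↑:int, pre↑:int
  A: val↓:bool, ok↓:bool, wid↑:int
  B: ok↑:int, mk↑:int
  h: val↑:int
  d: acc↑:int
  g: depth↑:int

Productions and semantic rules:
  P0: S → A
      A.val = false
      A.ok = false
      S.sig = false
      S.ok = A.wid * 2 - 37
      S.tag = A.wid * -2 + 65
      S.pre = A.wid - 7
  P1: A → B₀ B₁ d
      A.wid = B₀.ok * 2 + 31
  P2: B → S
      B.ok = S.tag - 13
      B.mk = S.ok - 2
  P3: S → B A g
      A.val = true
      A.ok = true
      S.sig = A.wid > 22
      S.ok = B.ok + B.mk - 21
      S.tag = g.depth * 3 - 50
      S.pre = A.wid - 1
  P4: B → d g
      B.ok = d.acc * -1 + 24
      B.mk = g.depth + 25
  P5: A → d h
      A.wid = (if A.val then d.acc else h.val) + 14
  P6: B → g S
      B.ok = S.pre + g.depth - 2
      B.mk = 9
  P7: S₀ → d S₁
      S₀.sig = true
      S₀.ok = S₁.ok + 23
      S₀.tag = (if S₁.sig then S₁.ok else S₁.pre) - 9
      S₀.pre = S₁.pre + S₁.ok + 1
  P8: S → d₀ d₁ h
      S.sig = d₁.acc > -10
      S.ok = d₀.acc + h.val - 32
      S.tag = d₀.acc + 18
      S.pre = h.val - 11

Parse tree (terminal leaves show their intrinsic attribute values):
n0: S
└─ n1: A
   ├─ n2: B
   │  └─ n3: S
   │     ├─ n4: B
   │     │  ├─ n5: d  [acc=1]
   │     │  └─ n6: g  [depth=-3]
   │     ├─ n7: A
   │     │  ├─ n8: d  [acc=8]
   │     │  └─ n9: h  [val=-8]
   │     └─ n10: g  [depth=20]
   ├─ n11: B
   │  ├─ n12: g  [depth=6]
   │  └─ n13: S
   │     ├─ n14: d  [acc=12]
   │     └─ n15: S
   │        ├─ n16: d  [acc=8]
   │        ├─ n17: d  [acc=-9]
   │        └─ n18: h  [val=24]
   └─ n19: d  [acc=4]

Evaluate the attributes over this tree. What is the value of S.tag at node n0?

15

1. n1.val = false  [false]
2. n1.ok = false  [false]
3. n5.acc = 1  [terminal]
4. n6.depth = -3  [terminal]
5. n4.ok = 23  [d.acc * -1 + 24]
6. n4.mk = 22  [g.depth + 25]
7. n7.val = true  [true]
8. n7.ok = true  [true]
9. n8.acc = 8  [terminal]
10. n9.val = -8  [terminal]
11. n7.wid = 22  [(if A.val then d.acc else h.val) + 14]
12. n10.depth = 20  [terminal]
13. n3.sig = false  [A.wid > 22]
14. n3.ok = 24  [B.ok + B.mk - 21]
15. n3.tag = 10  [g.depth * 3 - 50]
16. n3.pre = 21  [A.wid - 1]
17. n2.ok = -3  [S.tag - 13]
18. n2.mk = 22  [S.ok - 2]
19. n12.depth = 6  [terminal]
20. n14.acc = 12  [terminal]
21. n16.acc = 8  [terminal]
22. n17.acc = -9  [terminal]
23. n18.val = 24  [terminal]
24. n15.sig = true  [d₁.acc > -10]
25. n15.ok = 0  [d₀.acc + h.val - 32]
26. n15.tag = 26  [d₀.acc + 18]
27. n15.pre = 13  [h.val - 11]
28. n13.sig = true  [true]
29. n13.ok = 23  [S₁.ok + 23]
30. n13.tag = -9  [(if S₁.sig then S₁.ok else S₁.pre) - 9]
31. n13.pre = 14  [S₁.pre + S₁.ok + 1]
32. n11.ok = 18  [S.pre + g.depth - 2]
33. n11.mk = 9  [9]
34. n19.acc = 4  [terminal]
35. n1.wid = 25  [B₀.ok * 2 + 31]
36. n0.sig = false  [false]
37. n0.ok = 13  [A.wid * 2 - 37]
38. n0.tag = 15  [A.wid * -2 + 65]
39. n0.pre = 18  [A.wid - 7]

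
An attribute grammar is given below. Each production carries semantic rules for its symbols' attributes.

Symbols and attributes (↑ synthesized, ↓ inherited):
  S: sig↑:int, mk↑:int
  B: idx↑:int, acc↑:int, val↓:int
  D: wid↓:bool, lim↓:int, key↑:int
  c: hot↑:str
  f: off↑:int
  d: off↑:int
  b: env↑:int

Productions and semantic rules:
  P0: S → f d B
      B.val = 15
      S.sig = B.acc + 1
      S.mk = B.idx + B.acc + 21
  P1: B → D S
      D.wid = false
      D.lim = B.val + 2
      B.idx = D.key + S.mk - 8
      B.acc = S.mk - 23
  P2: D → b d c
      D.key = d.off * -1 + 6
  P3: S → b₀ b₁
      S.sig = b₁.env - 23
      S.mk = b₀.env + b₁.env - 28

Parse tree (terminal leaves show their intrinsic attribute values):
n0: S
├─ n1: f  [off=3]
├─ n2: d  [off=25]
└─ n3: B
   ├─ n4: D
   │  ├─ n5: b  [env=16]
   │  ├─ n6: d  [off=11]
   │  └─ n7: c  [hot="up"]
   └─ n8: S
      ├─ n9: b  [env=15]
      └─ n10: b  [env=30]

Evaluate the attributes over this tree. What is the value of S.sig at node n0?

-5

1. n1.off = 3  [terminal]
2. n2.off = 25  [terminal]
3. n3.val = 15  [15]
4. n4.wid = false  [false]
5. n4.lim = 17  [B.val + 2]
6. n5.env = 16  [terminal]
7. n6.off = 11  [terminal]
8. n7.hot = "up"  [terminal]
9. n4.key = -5  [d.off * -1 + 6]
10. n9.env = 15  [terminal]
11. n10.env = 30  [terminal]
12. n8.sig = 7  [b₁.env - 23]
13. n8.mk = 17  [b₀.env + b₁.env - 28]
14. n3.idx = 4  [D.key + S.mk - 8]
15. n3.acc = -6  [S.mk - 23]
16. n0.sig = -5  [B.acc + 1]
17. n0.mk = 19  [B.idx + B.acc + 21]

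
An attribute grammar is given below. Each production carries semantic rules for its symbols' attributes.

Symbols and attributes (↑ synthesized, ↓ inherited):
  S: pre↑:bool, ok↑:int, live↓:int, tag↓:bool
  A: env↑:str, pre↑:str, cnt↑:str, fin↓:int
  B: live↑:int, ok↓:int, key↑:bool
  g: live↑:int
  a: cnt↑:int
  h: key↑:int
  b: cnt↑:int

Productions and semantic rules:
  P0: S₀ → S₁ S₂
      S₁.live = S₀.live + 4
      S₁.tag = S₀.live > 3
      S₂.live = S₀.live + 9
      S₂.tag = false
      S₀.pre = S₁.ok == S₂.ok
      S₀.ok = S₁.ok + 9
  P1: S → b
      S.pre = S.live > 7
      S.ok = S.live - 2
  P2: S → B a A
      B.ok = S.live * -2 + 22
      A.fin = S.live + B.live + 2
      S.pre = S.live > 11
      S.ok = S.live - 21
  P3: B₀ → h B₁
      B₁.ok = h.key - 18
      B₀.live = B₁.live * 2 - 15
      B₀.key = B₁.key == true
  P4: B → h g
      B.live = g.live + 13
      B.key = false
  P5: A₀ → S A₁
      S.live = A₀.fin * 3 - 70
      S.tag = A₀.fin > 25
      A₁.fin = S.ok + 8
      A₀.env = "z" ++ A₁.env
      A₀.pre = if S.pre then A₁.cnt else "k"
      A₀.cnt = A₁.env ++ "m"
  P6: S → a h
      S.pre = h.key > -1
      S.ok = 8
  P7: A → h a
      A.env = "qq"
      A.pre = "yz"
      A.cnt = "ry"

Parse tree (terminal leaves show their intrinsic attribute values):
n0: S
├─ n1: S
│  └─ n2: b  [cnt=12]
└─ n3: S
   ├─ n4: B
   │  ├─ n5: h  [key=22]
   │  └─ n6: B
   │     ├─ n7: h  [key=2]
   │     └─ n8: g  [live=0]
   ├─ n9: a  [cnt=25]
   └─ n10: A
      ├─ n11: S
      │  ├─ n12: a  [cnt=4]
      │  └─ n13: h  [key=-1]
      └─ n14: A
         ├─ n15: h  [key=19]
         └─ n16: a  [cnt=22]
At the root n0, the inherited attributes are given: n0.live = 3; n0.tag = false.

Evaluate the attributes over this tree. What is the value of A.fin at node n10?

1. n0.live = 3  [given at root]
2. n0.tag = false  [given at root]
3. n1.live = 7  [S₀.live + 4]
4. n1.tag = false  [S₀.live > 3]
5. n2.cnt = 12  [terminal]
6. n1.pre = false  [S.live > 7]
7. n1.ok = 5  [S.live - 2]
8. n3.live = 12  [S₀.live + 9]
9. n3.tag = false  [false]
10. n4.ok = -2  [S.live * -2 + 22]
11. n5.key = 22  [terminal]
12. n6.ok = 4  [h.key - 18]
13. n7.key = 2  [terminal]
14. n8.live = 0  [terminal]
15. n6.live = 13  [g.live + 13]
16. n6.key = false  [false]
17. n4.live = 11  [B₁.live * 2 - 15]
18. n4.key = false  [B₁.key == true]
19. n9.cnt = 25  [terminal]
20. n10.fin = 25  [S.live + B.live + 2]
21. n11.live = 5  [A₀.fin * 3 - 70]
22. n11.tag = false  [A₀.fin > 25]
23. n12.cnt = 4  [terminal]
24. n13.key = -1  [terminal]
25. n11.pre = false  [h.key > -1]
26. n11.ok = 8  [8]
27. n14.fin = 16  [S.ok + 8]
28. n15.key = 19  [terminal]
29. n16.cnt = 22  [terminal]
30. n14.env = "qq"  ["qq"]
31. n14.pre = "yz"  ["yz"]
32. n14.cnt = "ry"  ["ry"]
33. n10.env = "zqq"  ["z" ++ A₁.env]
34. n10.pre = "k"  [if S.pre then A₁.cnt else "k"]
35. n10.cnt = "qqm"  [A₁.env ++ "m"]
36. n3.pre = true  [S.live > 11]
37. n3.ok = -9  [S.live - 21]
38. n0.pre = false  [S₁.ok == S₂.ok]
39. n0.ok = 14  [S₁.ok + 9]

25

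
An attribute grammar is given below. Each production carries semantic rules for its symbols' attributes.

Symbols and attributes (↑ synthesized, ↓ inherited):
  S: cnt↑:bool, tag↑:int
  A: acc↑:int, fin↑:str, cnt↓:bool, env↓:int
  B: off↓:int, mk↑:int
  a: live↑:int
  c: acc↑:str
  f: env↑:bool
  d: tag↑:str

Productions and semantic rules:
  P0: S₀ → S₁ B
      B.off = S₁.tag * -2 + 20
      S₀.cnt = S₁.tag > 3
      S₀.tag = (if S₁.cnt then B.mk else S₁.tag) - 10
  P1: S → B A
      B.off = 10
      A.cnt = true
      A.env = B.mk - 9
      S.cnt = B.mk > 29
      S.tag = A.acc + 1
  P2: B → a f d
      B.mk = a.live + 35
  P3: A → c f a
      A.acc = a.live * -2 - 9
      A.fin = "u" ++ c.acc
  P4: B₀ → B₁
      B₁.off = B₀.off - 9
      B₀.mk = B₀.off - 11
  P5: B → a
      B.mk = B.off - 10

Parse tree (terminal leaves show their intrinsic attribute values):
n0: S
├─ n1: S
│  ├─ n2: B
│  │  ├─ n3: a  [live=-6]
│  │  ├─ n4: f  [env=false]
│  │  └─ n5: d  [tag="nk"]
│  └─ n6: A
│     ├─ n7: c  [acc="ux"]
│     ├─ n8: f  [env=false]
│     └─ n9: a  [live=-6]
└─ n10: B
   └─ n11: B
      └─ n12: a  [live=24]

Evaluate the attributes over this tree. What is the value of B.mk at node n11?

1. n2.off = 10  [10]
2. n3.live = -6  [terminal]
3. n4.env = false  [terminal]
4. n5.tag = "nk"  [terminal]
5. n2.mk = 29  [a.live + 35]
6. n6.cnt = true  [true]
7. n6.env = 20  [B.mk - 9]
8. n7.acc = "ux"  [terminal]
9. n8.env = false  [terminal]
10. n9.live = -6  [terminal]
11. n6.acc = 3  [a.live * -2 - 9]
12. n6.fin = "uux"  ["u" ++ c.acc]
13. n1.cnt = false  [B.mk > 29]
14. n1.tag = 4  [A.acc + 1]
15. n10.off = 12  [S₁.tag * -2 + 20]
16. n11.off = 3  [B₀.off - 9]
17. n12.live = 24  [terminal]
18. n11.mk = -7  [B.off - 10]
19. n10.mk = 1  [B₀.off - 11]
20. n0.cnt = true  [S₁.tag > 3]
21. n0.tag = -6  [(if S₁.cnt then B.mk else S₁.tag) - 10]

-7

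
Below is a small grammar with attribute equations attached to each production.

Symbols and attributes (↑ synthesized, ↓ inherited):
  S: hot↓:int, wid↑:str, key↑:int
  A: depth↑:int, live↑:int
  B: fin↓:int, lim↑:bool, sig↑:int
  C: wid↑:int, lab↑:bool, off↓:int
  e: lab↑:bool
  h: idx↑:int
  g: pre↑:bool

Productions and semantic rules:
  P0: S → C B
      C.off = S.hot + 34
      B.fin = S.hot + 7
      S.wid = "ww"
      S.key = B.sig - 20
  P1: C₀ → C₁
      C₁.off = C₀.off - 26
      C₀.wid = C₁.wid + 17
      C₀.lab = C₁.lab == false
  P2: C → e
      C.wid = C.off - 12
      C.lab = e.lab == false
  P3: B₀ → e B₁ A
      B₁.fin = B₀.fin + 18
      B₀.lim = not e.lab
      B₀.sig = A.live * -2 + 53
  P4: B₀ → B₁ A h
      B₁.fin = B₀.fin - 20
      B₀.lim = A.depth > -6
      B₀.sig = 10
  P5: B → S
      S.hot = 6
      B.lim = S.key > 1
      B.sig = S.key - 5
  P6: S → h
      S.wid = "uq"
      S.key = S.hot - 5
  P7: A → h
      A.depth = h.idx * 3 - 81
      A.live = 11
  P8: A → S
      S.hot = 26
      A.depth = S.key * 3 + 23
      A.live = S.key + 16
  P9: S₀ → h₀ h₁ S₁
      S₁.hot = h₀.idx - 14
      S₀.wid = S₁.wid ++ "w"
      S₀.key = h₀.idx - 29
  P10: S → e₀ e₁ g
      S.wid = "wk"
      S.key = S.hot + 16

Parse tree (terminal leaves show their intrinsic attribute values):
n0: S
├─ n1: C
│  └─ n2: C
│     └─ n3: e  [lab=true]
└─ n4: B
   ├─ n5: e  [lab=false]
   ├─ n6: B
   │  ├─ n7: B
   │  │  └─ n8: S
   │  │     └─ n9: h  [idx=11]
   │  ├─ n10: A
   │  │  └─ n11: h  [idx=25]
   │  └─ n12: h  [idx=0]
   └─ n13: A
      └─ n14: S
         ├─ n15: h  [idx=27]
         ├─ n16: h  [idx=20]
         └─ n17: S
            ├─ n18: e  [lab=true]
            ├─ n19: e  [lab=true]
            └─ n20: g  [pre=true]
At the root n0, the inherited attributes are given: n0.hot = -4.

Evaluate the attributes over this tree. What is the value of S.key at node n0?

1. n0.hot = -4  [given at root]
2. n1.off = 30  [S.hot + 34]
3. n2.off = 4  [C₀.off - 26]
4. n3.lab = true  [terminal]
5. n2.wid = -8  [C.off - 12]
6. n2.lab = false  [e.lab == false]
7. n1.wid = 9  [C₁.wid + 17]
8. n1.lab = true  [C₁.lab == false]
9. n4.fin = 3  [S.hot + 7]
10. n5.lab = false  [terminal]
11. n6.fin = 21  [B₀.fin + 18]
12. n7.fin = 1  [B₀.fin - 20]
13. n8.hot = 6  [6]
14. n9.idx = 11  [terminal]
15. n8.wid = "uq"  ["uq"]
16. n8.key = 1  [S.hot - 5]
17. n7.lim = false  [S.key > 1]
18. n7.sig = -4  [S.key - 5]
19. n11.idx = 25  [terminal]
20. n10.depth = -6  [h.idx * 3 - 81]
21. n10.live = 11  [11]
22. n12.idx = 0  [terminal]
23. n6.lim = false  [A.depth > -6]
24. n6.sig = 10  [10]
25. n14.hot = 26  [26]
26. n15.idx = 27  [terminal]
27. n16.idx = 20  [terminal]
28. n17.hot = 13  [h₀.idx - 14]
29. n18.lab = true  [terminal]
30. n19.lab = true  [terminal]
31. n20.pre = true  [terminal]
32. n17.wid = "wk"  ["wk"]
33. n17.key = 29  [S.hot + 16]
34. n14.wid = "wkw"  [S₁.wid ++ "w"]
35. n14.key = -2  [h₀.idx - 29]
36. n13.depth = 17  [S.key * 3 + 23]
37. n13.live = 14  [S.key + 16]
38. n4.lim = true  [not e.lab]
39. n4.sig = 25  [A.live * -2 + 53]
40. n0.wid = "ww"  ["ww"]
41. n0.key = 5  [B.sig - 20]

5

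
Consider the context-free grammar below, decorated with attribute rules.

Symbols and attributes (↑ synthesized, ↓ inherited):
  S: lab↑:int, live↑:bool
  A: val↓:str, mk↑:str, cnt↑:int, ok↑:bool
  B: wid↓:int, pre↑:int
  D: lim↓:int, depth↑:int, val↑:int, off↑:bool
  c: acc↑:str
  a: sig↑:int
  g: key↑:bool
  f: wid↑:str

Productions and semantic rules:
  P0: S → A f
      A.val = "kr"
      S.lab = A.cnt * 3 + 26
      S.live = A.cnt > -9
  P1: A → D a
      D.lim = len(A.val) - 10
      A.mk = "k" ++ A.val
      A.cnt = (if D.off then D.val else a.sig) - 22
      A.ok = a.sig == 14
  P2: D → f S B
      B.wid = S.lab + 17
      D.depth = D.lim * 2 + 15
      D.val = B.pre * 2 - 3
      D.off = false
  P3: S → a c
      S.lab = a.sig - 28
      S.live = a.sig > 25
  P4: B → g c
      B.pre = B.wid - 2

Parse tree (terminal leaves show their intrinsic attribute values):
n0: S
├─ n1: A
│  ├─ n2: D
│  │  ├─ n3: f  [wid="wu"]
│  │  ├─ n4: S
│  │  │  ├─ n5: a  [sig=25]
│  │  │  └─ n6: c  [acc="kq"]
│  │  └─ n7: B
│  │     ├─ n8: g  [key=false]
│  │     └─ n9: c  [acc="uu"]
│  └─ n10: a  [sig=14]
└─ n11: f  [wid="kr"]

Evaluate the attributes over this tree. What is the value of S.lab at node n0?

2

1. n1.val = "kr"  ["kr"]
2. n2.lim = -8  [len(A.val) - 10]
3. n3.wid = "wu"  [terminal]
4. n5.sig = 25  [terminal]
5. n6.acc = "kq"  [terminal]
6. n4.lab = -3  [a.sig - 28]
7. n4.live = false  [a.sig > 25]
8. n7.wid = 14  [S.lab + 17]
9. n8.key = false  [terminal]
10. n9.acc = "uu"  [terminal]
11. n7.pre = 12  [B.wid - 2]
12. n2.depth = -1  [D.lim * 2 + 15]
13. n2.val = 21  [B.pre * 2 - 3]
14. n2.off = false  [false]
15. n10.sig = 14  [terminal]
16. n1.mk = "kkr"  ["k" ++ A.val]
17. n1.cnt = -8  [(if D.off then D.val else a.sig) - 22]
18. n1.ok = true  [a.sig == 14]
19. n11.wid = "kr"  [terminal]
20. n0.lab = 2  [A.cnt * 3 + 26]
21. n0.live = true  [A.cnt > -9]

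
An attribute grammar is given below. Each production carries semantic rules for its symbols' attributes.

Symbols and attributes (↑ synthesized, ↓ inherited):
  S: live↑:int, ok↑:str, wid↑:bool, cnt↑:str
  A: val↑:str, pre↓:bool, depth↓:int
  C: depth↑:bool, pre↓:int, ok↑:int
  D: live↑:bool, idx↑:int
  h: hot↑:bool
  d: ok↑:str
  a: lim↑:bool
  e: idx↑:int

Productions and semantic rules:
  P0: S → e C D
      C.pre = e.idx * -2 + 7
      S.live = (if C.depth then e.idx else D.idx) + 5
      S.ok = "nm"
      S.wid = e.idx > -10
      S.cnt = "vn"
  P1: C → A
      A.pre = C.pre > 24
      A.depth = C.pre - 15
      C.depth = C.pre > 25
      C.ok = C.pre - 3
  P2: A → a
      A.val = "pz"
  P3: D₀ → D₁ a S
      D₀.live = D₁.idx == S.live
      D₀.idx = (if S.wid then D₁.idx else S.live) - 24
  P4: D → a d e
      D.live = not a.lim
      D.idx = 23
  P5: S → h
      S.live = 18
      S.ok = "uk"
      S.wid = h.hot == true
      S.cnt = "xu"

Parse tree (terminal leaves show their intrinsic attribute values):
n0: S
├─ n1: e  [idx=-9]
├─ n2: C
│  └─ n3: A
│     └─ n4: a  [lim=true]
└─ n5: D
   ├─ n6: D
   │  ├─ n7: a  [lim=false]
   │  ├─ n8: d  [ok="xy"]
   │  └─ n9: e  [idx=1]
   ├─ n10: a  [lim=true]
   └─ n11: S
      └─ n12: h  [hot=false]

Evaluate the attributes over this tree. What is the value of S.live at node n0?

1. n1.idx = -9  [terminal]
2. n2.pre = 25  [e.idx * -2 + 7]
3. n3.pre = true  [C.pre > 24]
4. n3.depth = 10  [C.pre - 15]
5. n4.lim = true  [terminal]
6. n3.val = "pz"  ["pz"]
7. n2.depth = false  [C.pre > 25]
8. n2.ok = 22  [C.pre - 3]
9. n7.lim = false  [terminal]
10. n8.ok = "xy"  [terminal]
11. n9.idx = 1  [terminal]
12. n6.live = true  [not a.lim]
13. n6.idx = 23  [23]
14. n10.lim = true  [terminal]
15. n12.hot = false  [terminal]
16. n11.live = 18  [18]
17. n11.ok = "uk"  ["uk"]
18. n11.wid = false  [h.hot == true]
19. n11.cnt = "xu"  ["xu"]
20. n5.live = false  [D₁.idx == S.live]
21. n5.idx = -6  [(if S.wid then D₁.idx else S.live) - 24]
22. n0.live = -1  [(if C.depth then e.idx else D.idx) + 5]
23. n0.ok = "nm"  ["nm"]
24. n0.wid = true  [e.idx > -10]
25. n0.cnt = "vn"  ["vn"]

-1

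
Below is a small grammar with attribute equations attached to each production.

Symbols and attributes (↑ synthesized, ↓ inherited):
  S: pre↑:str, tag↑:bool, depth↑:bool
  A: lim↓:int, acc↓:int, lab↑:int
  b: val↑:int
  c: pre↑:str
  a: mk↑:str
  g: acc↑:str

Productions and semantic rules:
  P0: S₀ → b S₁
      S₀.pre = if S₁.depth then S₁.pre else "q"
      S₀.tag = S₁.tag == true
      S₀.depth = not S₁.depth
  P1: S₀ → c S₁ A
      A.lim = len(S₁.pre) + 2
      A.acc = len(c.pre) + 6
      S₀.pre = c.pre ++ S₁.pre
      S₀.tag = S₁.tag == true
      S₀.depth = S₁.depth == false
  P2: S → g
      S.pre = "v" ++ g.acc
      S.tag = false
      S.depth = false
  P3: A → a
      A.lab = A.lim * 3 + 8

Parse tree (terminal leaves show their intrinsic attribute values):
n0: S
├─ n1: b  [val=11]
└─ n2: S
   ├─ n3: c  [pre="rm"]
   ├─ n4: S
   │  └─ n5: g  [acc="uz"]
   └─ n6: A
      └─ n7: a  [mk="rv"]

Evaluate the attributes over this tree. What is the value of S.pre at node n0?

1. n1.val = 11  [terminal]
2. n3.pre = "rm"  [terminal]
3. n5.acc = "uz"  [terminal]
4. n4.pre = "vuz"  ["v" ++ g.acc]
5. n4.tag = false  [false]
6. n4.depth = false  [false]
7. n6.lim = 5  [len(S₁.pre) + 2]
8. n6.acc = 8  [len(c.pre) + 6]
9. n7.mk = "rv"  [terminal]
10. n6.lab = 23  [A.lim * 3 + 8]
11. n2.pre = "rmvuz"  [c.pre ++ S₁.pre]
12. n2.tag = false  [S₁.tag == true]
13. n2.depth = true  [S₁.depth == false]
14. n0.pre = "rmvuz"  [if S₁.depth then S₁.pre else "q"]
15. n0.tag = false  [S₁.tag == true]
16. n0.depth = false  [not S₁.depth]

"rmvuz"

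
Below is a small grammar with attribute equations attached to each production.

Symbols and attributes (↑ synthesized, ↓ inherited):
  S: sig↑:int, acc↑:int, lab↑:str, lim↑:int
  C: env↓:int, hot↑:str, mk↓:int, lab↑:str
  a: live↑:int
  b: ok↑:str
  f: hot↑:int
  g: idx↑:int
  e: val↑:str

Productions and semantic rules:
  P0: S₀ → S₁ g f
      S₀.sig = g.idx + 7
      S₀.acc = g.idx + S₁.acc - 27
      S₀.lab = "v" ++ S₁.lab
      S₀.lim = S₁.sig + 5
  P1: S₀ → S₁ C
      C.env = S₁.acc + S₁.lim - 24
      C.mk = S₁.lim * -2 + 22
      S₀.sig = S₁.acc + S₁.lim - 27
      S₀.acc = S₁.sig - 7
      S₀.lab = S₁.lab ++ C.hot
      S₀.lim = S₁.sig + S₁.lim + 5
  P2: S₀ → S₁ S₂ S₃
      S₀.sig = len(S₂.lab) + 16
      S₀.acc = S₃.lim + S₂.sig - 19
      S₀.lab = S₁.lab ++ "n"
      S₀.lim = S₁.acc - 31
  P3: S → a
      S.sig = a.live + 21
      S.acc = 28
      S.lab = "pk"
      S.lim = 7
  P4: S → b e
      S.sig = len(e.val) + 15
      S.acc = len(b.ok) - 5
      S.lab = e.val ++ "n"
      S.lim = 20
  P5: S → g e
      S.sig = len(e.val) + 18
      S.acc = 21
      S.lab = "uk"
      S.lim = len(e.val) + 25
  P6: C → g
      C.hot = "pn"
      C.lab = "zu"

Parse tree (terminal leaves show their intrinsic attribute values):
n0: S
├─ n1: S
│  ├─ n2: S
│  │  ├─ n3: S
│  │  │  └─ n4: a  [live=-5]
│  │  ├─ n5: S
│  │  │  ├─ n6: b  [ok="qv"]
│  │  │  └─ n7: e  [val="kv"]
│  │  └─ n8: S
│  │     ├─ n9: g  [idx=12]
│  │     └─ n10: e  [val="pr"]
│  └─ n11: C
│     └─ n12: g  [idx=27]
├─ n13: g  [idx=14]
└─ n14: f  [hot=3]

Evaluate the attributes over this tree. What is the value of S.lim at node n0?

1. n4.live = -5  [terminal]
2. n3.sig = 16  [a.live + 21]
3. n3.acc = 28  [28]
4. n3.lab = "pk"  ["pk"]
5. n3.lim = 7  [7]
6. n6.ok = "qv"  [terminal]
7. n7.val = "kv"  [terminal]
8. n5.sig = 17  [len(e.val) + 15]
9. n5.acc = -3  [len(b.ok) - 5]
10. n5.lab = "kvn"  [e.val ++ "n"]
11. n5.lim = 20  [20]
12. n9.idx = 12  [terminal]
13. n10.val = "pr"  [terminal]
14. n8.sig = 20  [len(e.val) + 18]
15. n8.acc = 21  [21]
16. n8.lab = "uk"  ["uk"]
17. n8.lim = 27  [len(e.val) + 25]
18. n2.sig = 19  [len(S₂.lab) + 16]
19. n2.acc = 25  [S₃.lim + S₂.sig - 19]
20. n2.lab = "pkn"  [S₁.lab ++ "n"]
21. n2.lim = -3  [S₁.acc - 31]
22. n11.env = -2  [S₁.acc + S₁.lim - 24]
23. n11.mk = 28  [S₁.lim * -2 + 22]
24. n12.idx = 27  [terminal]
25. n11.hot = "pn"  ["pn"]
26. n11.lab = "zu"  ["zu"]
27. n1.sig = -5  [S₁.acc + S₁.lim - 27]
28. n1.acc = 12  [S₁.sig - 7]
29. n1.lab = "pknpn"  [S₁.lab ++ C.hot]
30. n1.lim = 21  [S₁.sig + S₁.lim + 5]
31. n13.idx = 14  [terminal]
32. n14.hot = 3  [terminal]
33. n0.sig = 21  [g.idx + 7]
34. n0.acc = -1  [g.idx + S₁.acc - 27]
35. n0.lab = "vpknpn"  ["v" ++ S₁.lab]
36. n0.lim = 0  [S₁.sig + 5]

0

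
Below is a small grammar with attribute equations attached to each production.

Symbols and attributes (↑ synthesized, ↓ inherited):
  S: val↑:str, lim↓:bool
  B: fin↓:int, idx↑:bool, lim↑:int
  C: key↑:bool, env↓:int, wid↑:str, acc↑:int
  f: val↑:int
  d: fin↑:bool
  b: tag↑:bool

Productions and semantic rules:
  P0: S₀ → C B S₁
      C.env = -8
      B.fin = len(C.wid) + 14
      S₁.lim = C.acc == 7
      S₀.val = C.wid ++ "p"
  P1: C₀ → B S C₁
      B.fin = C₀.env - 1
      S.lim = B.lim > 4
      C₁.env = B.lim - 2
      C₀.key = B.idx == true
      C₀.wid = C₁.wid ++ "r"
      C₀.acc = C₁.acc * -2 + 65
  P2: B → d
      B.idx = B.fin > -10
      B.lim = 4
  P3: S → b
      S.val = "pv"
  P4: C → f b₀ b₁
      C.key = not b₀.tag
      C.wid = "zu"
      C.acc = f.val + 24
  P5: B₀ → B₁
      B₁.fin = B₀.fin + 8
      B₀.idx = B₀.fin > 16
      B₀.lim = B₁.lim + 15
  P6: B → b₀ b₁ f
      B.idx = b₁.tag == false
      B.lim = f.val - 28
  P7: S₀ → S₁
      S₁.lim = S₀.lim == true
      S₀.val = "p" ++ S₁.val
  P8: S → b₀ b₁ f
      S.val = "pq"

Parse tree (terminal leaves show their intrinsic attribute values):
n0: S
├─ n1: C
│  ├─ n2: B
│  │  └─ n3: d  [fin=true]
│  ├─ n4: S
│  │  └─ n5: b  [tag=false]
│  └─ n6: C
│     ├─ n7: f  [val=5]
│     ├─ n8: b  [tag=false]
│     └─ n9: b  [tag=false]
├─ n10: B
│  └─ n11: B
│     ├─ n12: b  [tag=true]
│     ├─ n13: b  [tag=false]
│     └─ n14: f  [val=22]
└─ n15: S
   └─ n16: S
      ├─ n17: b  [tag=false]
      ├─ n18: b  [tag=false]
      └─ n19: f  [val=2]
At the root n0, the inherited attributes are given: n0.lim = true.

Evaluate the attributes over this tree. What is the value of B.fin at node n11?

25

1. n0.lim = true  [given at root]
2. n1.env = -8  [-8]
3. n2.fin = -9  [C₀.env - 1]
4. n3.fin = true  [terminal]
5. n2.idx = true  [B.fin > -10]
6. n2.lim = 4  [4]
7. n4.lim = false  [B.lim > 4]
8. n5.tag = false  [terminal]
9. n4.val = "pv"  ["pv"]
10. n6.env = 2  [B.lim - 2]
11. n7.val = 5  [terminal]
12. n8.tag = false  [terminal]
13. n9.tag = false  [terminal]
14. n6.key = true  [not b₀.tag]
15. n6.wid = "zu"  ["zu"]
16. n6.acc = 29  [f.val + 24]
17. n1.key = true  [B.idx == true]
18. n1.wid = "zur"  [C₁.wid ++ "r"]
19. n1.acc = 7  [C₁.acc * -2 + 65]
20. n10.fin = 17  [len(C.wid) + 14]
21. n11.fin = 25  [B₀.fin + 8]
22. n12.tag = true  [terminal]
23. n13.tag = false  [terminal]
24. n14.val = 22  [terminal]
25. n11.idx = true  [b₁.tag == false]
26. n11.lim = -6  [f.val - 28]
27. n10.idx = true  [B₀.fin > 16]
28. n10.lim = 9  [B₁.lim + 15]
29. n15.lim = true  [C.acc == 7]
30. n16.lim = true  [S₀.lim == true]
31. n17.tag = false  [terminal]
32. n18.tag = false  [terminal]
33. n19.val = 2  [terminal]
34. n16.val = "pq"  ["pq"]
35. n15.val = "ppq"  ["p" ++ S₁.val]
36. n0.val = "zurp"  [C.wid ++ "p"]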